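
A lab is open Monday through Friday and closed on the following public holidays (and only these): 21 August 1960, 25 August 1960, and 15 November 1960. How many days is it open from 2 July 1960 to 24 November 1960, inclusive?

2 July 1960 is a Saturday.
The range spans 146 days (inclusive of both endpoints).
146 = 7 × 20 + 6, so there are 20 full weeks plus 6 extra days.
Each full week contributes 5 weekdays (Mon–Fri): 20 × 5 = 100.
The 6 extra days are Saturday, Sunday, Monday, Tuesday, Wednesday, Thursday — 4 of them qualify.
Total: 100 + 4 = 104.
Holidays: 21 August 1960 (Sun); 25 August 1960 (Thu); 15 November 1960 (Tue).
2 of the 3 holidays fall on weekdays; the rest are weekends and were already excluded.
Business days: 104 − 2 = 102.

102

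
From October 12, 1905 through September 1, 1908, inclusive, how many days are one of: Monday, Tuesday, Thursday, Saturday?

604

October 12, 1905 is a Thursday.
The range spans 1056 days (inclusive of both endpoints).
1056 = 7 × 150 + 6, so there are 150 full weeks plus 6 extra days.
Each full week contributes 4 days from the set (Mon, Tue, Thu, Sat): 150 × 4 = 600.
The 6 extra days are Thu, Fri, Sat, Sun, Mon, Tue — 4 of them qualify.
Total: 600 + 4 = 604.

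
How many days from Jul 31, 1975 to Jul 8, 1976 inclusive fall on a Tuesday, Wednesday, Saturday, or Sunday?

Jul 31, 1975 is a Thursday.
From Jul 31, 1975 to Jul 8, 1976 is 344 days inclusive.
344 = 7 × 49 + 1, so there are 49 full weeks plus 1 extra day.
Each full week contributes 4 days from the set (Tue, Wed, Sat, Sun): 49 × 4 = 196.
The 1 extra day is Thursday — none qualify.
Total: 196 + 0 = 196.

196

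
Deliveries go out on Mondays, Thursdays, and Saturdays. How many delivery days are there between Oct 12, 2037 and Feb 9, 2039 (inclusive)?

208

Oct 12, 2037 is a Monday.
From Oct 12, 2037 to Feb 9, 2039 is 486 days inclusive.
486 = 7 × 69 + 3, so there are 69 full weeks plus 3 extra days.
Each full week contributes 3 days from the set (Mon, Thu, Sat): 69 × 3 = 207.
The 3 extra days are Mon, Tue, Wed — 1 of them qualifies.
Total: 207 + 1 = 208.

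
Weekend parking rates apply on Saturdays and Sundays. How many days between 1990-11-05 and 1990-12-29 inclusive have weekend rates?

15

1990-11-05 is a Monday.
That's 55 days from start to end, counting both.
55 = 7 × 7 + 6, so there are 7 full weeks plus 6 extra days.
Each full week contributes 2 weekend days (Sat, Sun): 7 × 2 = 14.
The 6 extra days are Monday, Tuesday, Wednesday, Thursday, Friday, Saturday — 1 of them qualifies.
Total: 14 + 1 = 15.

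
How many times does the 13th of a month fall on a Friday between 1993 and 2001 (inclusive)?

14

Friday-the-13ths by year:
1993: Aug
1994: May
1995: Jan, Oct
1996: Sep, Dec
1997: Jun
1998: Feb, Mar, Nov
1999: Aug
2000: Oct
2001: Apr, Jul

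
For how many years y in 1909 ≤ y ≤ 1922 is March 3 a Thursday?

Day of week of March 3 in each year:
1909: Wed, 1910: Thu ✓, 1911: Fri, 1912: Sun, 1913: Mon, 1914: Tue, 1915: Wed, 1916: Fri, 1917: Sat, 1918: Sun, 1919: Mon, 1920: Wed, 1921: Thu ✓, 1922: Fri
Thursdays: 1910, 1921.

2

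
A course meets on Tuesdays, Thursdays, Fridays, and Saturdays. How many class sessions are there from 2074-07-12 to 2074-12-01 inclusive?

83

2074-07-12 is a Thursday.
From 2074-07-12 to 2074-12-01 is 143 days inclusive.
143 = 7 × 20 + 3, so there are 20 full weeks plus 3 extra days.
Each full week contributes 4 days from the set (Tue, Thu, Fri, Sat): 20 × 4 = 80.
The 3 extra days are Thu, Fri, Sat — 3 of them qualify.
Total: 80 + 3 = 83.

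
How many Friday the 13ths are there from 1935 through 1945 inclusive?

Friday-the-13ths by year:
1935: Sep, Dec
1936: Mar, Nov
1937: Aug
1938: May
1939: Jan, Oct
1940: Sep, Dec
1941: Jun
1942: Feb, Mar, Nov
1943: Aug
1944: Oct
1945: Apr, Jul

18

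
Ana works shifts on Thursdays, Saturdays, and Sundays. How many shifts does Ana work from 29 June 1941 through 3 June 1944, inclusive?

29 June 1941 is a Sunday.
The range spans 1071 days (inclusive of both endpoints).
1071 = 7 × 153, so the span is exactly 153 full weeks.
Each full week contributes 3 days from the set (Thu, Sat, Sun): 153 × 3 = 459.

459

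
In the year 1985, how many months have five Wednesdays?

A month has five Wednesdays exactly when Wednesday falls within its first (length − 28) days.
Jan: 31 days, starts Tue → 5 of Tue, Wed, Thu ✓
Feb: 28 days, starts Fri → 5 of (none)
Mar: 31 days, starts Fri → 5 of Fri, Sat, Sun
Apr: 30 days, starts Mon → 5 of Mon, Tue
May: 31 days, starts Wed → 5 of Wed, Thu, Fri ✓
Jun: 30 days, starts Sat → 5 of Sat, Sun
Jul: 31 days, starts Mon → 5 of Mon, Tue, Wed ✓
Aug: 31 days, starts Thu → 5 of Thu, Fri, Sat
Sep: 30 days, starts Sun → 5 of Sun, Mon
Oct: 31 days, starts Tue → 5 of Tue, Wed, Thu ✓
Nov: 30 days, starts Fri → 5 of Fri, Sat
Dec: 31 days, starts Sun → 5 of Sun, Mon, Tue
Months with five Wednesdays: Jan, May, Jul, Oct.

4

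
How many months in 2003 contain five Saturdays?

A month has five Saturdays exactly when Saturday falls within its first (length − 28) days.
Jan: 31 days, starts Wed → 5 of Wed, Thu, Fri
Feb: 28 days, starts Sat → 5 of (none)
Mar: 31 days, starts Sat → 5 of Sat, Sun, Mon ✓
Apr: 30 days, starts Tue → 5 of Tue, Wed
May: 31 days, starts Thu → 5 of Thu, Fri, Sat ✓
Jun: 30 days, starts Sun → 5 of Sun, Mon
Jul: 31 days, starts Tue → 5 of Tue, Wed, Thu
Aug: 31 days, starts Fri → 5 of Fri, Sat, Sun ✓
Sep: 30 days, starts Mon → 5 of Mon, Tue
Oct: 31 days, starts Wed → 5 of Wed, Thu, Fri
Nov: 30 days, starts Sat → 5 of Sat, Sun ✓
Dec: 31 days, starts Mon → 5 of Mon, Tue, Wed
Months with five Saturdays: Mar, May, Aug, Nov.

4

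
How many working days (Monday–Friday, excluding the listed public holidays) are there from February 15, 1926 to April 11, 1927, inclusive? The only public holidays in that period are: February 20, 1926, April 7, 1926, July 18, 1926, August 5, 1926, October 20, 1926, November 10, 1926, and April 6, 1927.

296 working days

February 15, 1926 is a Monday.
That's 421 days from start to end, counting both.
421 = 7 × 60 + 1, so there are 60 full weeks plus 1 extra day.
Each full week contributes 5 weekdays (Mon–Fri): 60 × 5 = 300.
The 1 extra day is Monday — 1 of them qualifies.
Total: 300 + 1 = 301.
Holidays: February 20, 1926 (Sat); April 7, 1926 (Wed); July 18, 1926 (Sun); August 5, 1926 (Thu); October 20, 1926 (Wed); November 10, 1926 (Wed); April 6, 1927 (Wed).
5 of the 7 holidays fall on weekdays; the rest are weekends and were already excluded.
Business days: 301 − 5 = 296.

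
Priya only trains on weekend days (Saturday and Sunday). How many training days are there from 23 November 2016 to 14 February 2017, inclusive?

23 November 2016 is a Wednesday.
From 23 November 2016 to 14 February 2017 is 84 days inclusive.
84 = 7 × 12, so the span is exactly 12 full weeks.
Each full week contributes 2 weekend days (Sat, Sun): 12 × 2 = 24.
Total: 24.

24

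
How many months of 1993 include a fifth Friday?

5

A month has five Fridays exactly when Friday falls within its first (length − 28) days.
Jan: 31 days, starts Fri → 5 of Fri, Sat, Sun ✓
Feb: 28 days, starts Mon → 5 of (none)
Mar: 31 days, starts Mon → 5 of Mon, Tue, Wed
Apr: 30 days, starts Thu → 5 of Thu, Fri ✓
May: 31 days, starts Sat → 5 of Sat, Sun, Mon
Jun: 30 days, starts Tue → 5 of Tue, Wed
Jul: 31 days, starts Thu → 5 of Thu, Fri, Sat ✓
Aug: 31 days, starts Sun → 5 of Sun, Mon, Tue
Sep: 30 days, starts Wed → 5 of Wed, Thu
Oct: 31 days, starts Fri → 5 of Fri, Sat, Sun ✓
Nov: 30 days, starts Mon → 5 of Mon, Tue
Dec: 31 days, starts Wed → 5 of Wed, Thu, Fri ✓
Months with five Fridays: Jan, Apr, Jul, Oct, Dec.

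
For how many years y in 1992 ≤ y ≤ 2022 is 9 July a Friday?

Day of week of July 9 in each year:
1992: Thu, 1993: Fri ✓, 1994: Sat, 1995: Sun, 1996: Tue, 1997: Wed, 1998: Thu, 1999: Fri ✓, 2000: Sun, 2001: Mon, 2002: Tue, 2003: Wed, 2004: Fri ✓, 2005: Sat, 2006: Sun, 2007: Mon, 2008: Wed, 2009: Thu, 2010: Fri ✓, 2011: Sat, 2012: Mon, 2013: Tue, 2014: Wed, 2015: Thu, 2016: Sat, 2017: Sun, 2018: Mon, 2019: Tue, 2020: Thu, 2021: Fri ✓, 2022: Sat
Fridays: 1993, 1999, 2004, 2010, 2021.

5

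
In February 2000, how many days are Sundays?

2000-02-01 is a Tuesday.
That's 29 days from start to end, counting both.
29 = 7 × 4 + 1, so there are 4 full weeks plus 1 extra day.
Each full week contributes one Sunday: 4 so far.
The 1 extra day is Tuesday — none qualify.
Total: 4 + 0 = 4.

4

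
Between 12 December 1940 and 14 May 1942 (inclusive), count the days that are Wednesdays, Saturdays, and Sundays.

222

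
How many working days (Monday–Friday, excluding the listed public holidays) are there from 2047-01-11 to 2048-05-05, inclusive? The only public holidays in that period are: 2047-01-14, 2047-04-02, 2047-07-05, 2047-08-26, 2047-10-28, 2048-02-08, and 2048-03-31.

337

2047-01-11 is a Friday.
The range spans 481 days (inclusive of both endpoints).
481 = 7 × 68 + 5, so there are 68 full weeks plus 5 extra days.
Each full week contributes 5 weekdays (Mon–Fri): 68 × 5 = 340.
The 5 extra days are Friday, Saturday, Sunday, Monday, Tuesday — 3 of them qualify.
Total: 340 + 3 = 343.
Holidays: 2047-01-14 (Mon); 2047-04-02 (Tue); 2047-07-05 (Fri); 2047-08-26 (Mon); 2047-10-28 (Mon); 2048-02-08 (Sat); 2048-03-31 (Tue).
6 of the 7 holidays fall on weekdays; the rest are weekends and were already excluded.
Business days: 343 − 6 = 337.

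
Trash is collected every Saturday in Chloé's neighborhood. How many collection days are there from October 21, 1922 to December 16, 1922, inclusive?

9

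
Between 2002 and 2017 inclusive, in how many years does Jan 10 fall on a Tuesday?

3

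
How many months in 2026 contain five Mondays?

4

A month has five Mondays exactly when Monday falls within its first (length − 28) days.
Jan: 31 days, starts Thu → 5 of Thu, Fri, Sat
Feb: 28 days, starts Sun → 5 of (none)
Mar: 31 days, starts Sun → 5 of Sun, Mon, Tue ✓
Apr: 30 days, starts Wed → 5 of Wed, Thu
May: 31 days, starts Fri → 5 of Fri, Sat, Sun
Jun: 30 days, starts Mon → 5 of Mon, Tue ✓
Jul: 31 days, starts Wed → 5 of Wed, Thu, Fri
Aug: 31 days, starts Sat → 5 of Sat, Sun, Mon ✓
Sep: 30 days, starts Tue → 5 of Tue, Wed
Oct: 31 days, starts Thu → 5 of Thu, Fri, Sat
Nov: 30 days, starts Sun → 5 of Sun, Mon ✓
Dec: 31 days, starts Tue → 5 of Tue, Wed, Thu
Months with five Mondays: Mar, Jun, Aug, Nov.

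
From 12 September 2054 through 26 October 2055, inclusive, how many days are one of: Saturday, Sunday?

118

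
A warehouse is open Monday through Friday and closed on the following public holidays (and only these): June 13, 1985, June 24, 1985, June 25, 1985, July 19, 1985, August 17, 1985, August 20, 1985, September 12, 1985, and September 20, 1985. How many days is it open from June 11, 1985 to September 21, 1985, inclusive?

67

June 11, 1985 is a Tuesday.
From June 11, 1985 to September 21, 1985 is 103 days inclusive.
103 = 7 × 14 + 5, so there are 14 full weeks plus 5 extra days.
Each full week contributes 5 weekdays (Mon–Fri): 14 × 5 = 70.
The 5 extra days are Tue, Wed, Thu, Fri, Sat — 4 of them qualify.
Total: 70 + 4 = 74.
Holidays: June 13, 1985 (Thu); June 24, 1985 (Mon); June 25, 1985 (Tue); July 19, 1985 (Fri); August 17, 1985 (Sat); August 20, 1985 (Tue); September 12, 1985 (Thu); September 20, 1985 (Fri).
7 of the 8 holidays fall on weekdays; the rest are weekends and were already excluded.
Business days: 74 − 7 = 67.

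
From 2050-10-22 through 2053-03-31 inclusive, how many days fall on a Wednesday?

2050-10-22 is a Saturday.
From 2050-10-22 to 2053-03-31 is 892 days inclusive.
892 = 7 × 127 + 3, so there are 127 full weeks plus 3 extra days.
Each full week contributes one Wednesday: 127 so far.
The 3 extra days are Sat, Sun, Mon — none qualify.
Total: 127 + 0 = 127.

127 Wednesdays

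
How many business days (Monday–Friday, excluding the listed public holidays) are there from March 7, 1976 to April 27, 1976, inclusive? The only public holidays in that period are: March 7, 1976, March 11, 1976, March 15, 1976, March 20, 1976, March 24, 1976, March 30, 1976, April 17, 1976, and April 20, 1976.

32

March 7, 1976 is a Sunday.
That's 52 days from start to end, counting both.
52 = 7 × 7 + 3, so there are 7 full weeks plus 3 extra days.
Each full week contributes 5 weekdays (Mon–Fri): 7 × 5 = 35.
The 3 extra days are Sun, Mon, Tue — 2 of them qualify.
Total: 35 + 2 = 37.
Holidays: March 7, 1976 (Sun); March 11, 1976 (Thu); March 15, 1976 (Mon); March 20, 1976 (Sat); March 24, 1976 (Wed); March 30, 1976 (Tue); April 17, 1976 (Sat); April 20, 1976 (Tue).
5 of the 8 holidays fall on weekdays; the rest are weekends and were already excluded.
Business days: 37 − 5 = 32.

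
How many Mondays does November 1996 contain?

1 November 1996 is a Friday.
The range spans 30 days (inclusive of both endpoints).
30 = 7 × 4 + 2, so there are 4 full weeks plus 2 extra days.
Each full week contributes one Monday: 4 so far.
The 2 extra days are Friday, Saturday — none qualify.
Total: 4 + 0 = 4.

4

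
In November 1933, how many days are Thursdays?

Nov 1, 1933 is a Wednesday.
That's 30 days from start to end, counting both.
30 = 7 × 4 + 2, so there are 4 full weeks plus 2 extra days.
Each full week contributes one Thursday: 4 so far.
The 2 extra days are Wednesday, Thursday — 1 of them qualifies.
Total: 4 + 1 = 5.

5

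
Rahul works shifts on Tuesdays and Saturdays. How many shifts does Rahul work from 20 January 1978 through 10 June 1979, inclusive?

145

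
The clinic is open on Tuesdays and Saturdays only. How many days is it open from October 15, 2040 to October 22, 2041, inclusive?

October 15, 2040 is a Monday.
That's 373 days from start to end, counting both.
373 = 7 × 53 + 2, so there are 53 full weeks plus 2 extra days.
Each full week contributes 2 days from the set (Tue, Sat): 53 × 2 = 106.
The 2 extra days are Mon, Tue — 1 of them qualifies.
Total: 106 + 1 = 107.

107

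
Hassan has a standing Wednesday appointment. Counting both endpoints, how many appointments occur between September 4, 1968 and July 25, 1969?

September 4, 1968 is a Wednesday.
That's 325 days from start to end, counting both.
325 = 7 × 46 + 3, so there are 46 full weeks plus 3 extra days.
Each full week contributes one Wednesday: 46 so far.
The 3 extra days are Wednesday, Thursday, Friday — 1 of them qualifies.
Total: 46 + 1 = 47.

47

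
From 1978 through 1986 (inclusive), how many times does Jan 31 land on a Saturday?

1

Day of week of January 31 in each year:
1978: Tue, 1979: Wed, 1980: Thu, 1981: Sat ✓, 1982: Sun, 1983: Mon, 1984: Tue, 1985: Thu, 1986: Fri
Saturdays: 1981.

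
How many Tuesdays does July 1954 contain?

Jul 1, 1954 is a Thursday.
The range spans 31 days (inclusive of both endpoints).
31 = 7 × 4 + 3, so there are 4 full weeks plus 3 extra days.
Each full week contributes one Tuesday: 4 so far.
The 3 extra days are Thursday, Friday, Saturday — none qualify.
Total: 4 + 0 = 4.

4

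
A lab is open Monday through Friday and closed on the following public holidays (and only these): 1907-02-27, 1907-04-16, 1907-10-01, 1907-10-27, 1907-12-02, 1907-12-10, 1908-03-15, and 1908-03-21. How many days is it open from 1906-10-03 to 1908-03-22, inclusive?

1906-10-03 is a Wednesday.
That's 537 days from start to end, counting both.
537 = 7 × 76 + 5, so there are 76 full weeks plus 5 extra days.
Each full week contributes 5 weekdays (Mon–Fri): 76 × 5 = 380.
The 5 extra days are Wednesday, Thursday, Friday, Saturday, Sunday — 3 of them qualify.
Total: 380 + 3 = 383.
Holidays: 1907-02-27 (Wed); 1907-04-16 (Tue); 1907-10-01 (Tue); 1907-10-27 (Sun); 1907-12-02 (Mon); 1907-12-10 (Tue); 1908-03-15 (Sun); 1908-03-21 (Sat).
5 of the 8 holidays fall on weekdays; the rest are weekends and were already excluded.
Business days: 383 − 5 = 378.

378 working days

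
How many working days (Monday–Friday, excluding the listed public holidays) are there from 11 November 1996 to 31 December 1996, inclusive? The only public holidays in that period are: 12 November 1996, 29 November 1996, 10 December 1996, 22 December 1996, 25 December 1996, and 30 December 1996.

11 November 1996 is a Monday.
That's 51 days from start to end, counting both.
51 = 7 × 7 + 2, so there are 7 full weeks plus 2 extra days.
Each full week contributes 5 weekdays (Mon–Fri): 7 × 5 = 35.
The 2 extra days are Mon, Tue — 2 of them qualify.
Total: 35 + 2 = 37.
Holidays: 12 November 1996 (Tue); 29 November 1996 (Fri); 10 December 1996 (Tue); 22 December 1996 (Sun); 25 December 1996 (Wed); 30 December 1996 (Mon).
5 of the 6 holidays fall on weekdays; the rest are weekends and were already excluded.
Business days: 37 − 5 = 32.

32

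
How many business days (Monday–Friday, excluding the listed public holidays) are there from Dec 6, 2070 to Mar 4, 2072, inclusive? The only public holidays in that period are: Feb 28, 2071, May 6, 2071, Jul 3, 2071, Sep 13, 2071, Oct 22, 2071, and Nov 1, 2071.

Dec 6, 2070 is a Saturday.
That's 455 days from start to end, counting both.
455 = 7 × 65, so the span is exactly 65 full weeks.
Each full week contributes 5 weekdays (Mon–Fri): 65 × 5 = 325.
Total: 325.
Holidays: Feb 28, 2071 (Sat); May 6, 2071 (Wed); Jul 3, 2071 (Fri); Sep 13, 2071 (Sun); Oct 22, 2071 (Thu); Nov 1, 2071 (Sun).
3 of the 6 holidays fall on weekdays; the rest are weekends and were already excluded.
Business days: 325 − 3 = 322.

322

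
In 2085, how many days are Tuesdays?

52

January 1, 2085 is a Monday.
The range spans 365 days (inclusive of both endpoints).
365 = 7 × 52 + 1, so there are 52 full weeks plus 1 extra day.
Each full week contributes one Tuesday: 52 so far.
The 1 extra day is Monday — none qualify.
Total: 52 + 0 = 52.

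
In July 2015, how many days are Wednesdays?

5

2015-07-01 is a Wednesday.
That's 31 days from start to end, counting both.
31 = 7 × 4 + 3, so there are 4 full weeks plus 3 extra days.
Each full week contributes one Wednesday: 4 so far.
The 3 extra days are Wednesday, Thursday, Friday — 1 of them qualifies.
Total: 4 + 1 = 5.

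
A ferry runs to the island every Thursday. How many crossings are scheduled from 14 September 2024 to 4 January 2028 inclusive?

14 September 2024 is a Saturday.
That's 1208 days from start to end, counting both.
1208 = 7 × 172 + 4, so there are 172 full weeks plus 4 extra days.
Each full week contributes one Thursday: 172 so far.
The 4 extra days are Sat, Sun, Mon, Tue — none qualify.
Total: 172 + 0 = 172.

172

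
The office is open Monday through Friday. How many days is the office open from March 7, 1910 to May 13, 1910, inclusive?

50

March 7, 1910 is a Monday.
That's 68 days from start to end, counting both.
68 = 7 × 9 + 5, so there are 9 full weeks plus 5 extra days.
Each full week contributes 5 weekdays (Mon–Fri): 9 × 5 = 45.
The 5 extra days are Mon, Tue, Wed, Thu, Fri — 5 of them qualify.
Total: 45 + 5 = 50.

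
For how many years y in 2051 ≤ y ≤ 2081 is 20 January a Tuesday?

Day of week of January 20 in each year:
2051: Fri, 2052: Sat, 2053: Mon, 2054: Tue ✓, 2055: Wed, 2056: Thu, 2057: Sat, 2058: Sun, 2059: Mon, 2060: Tue ✓, 2061: Thu, 2062: Fri, 2063: Sat, 2064: Sun, 2065: Tue ✓, 2066: Wed, 2067: Thu, 2068: Fri, 2069: Sun, 2070: Mon, 2071: Tue ✓, 2072: Wed, 2073: Fri, 2074: Sat, 2075: Sun, 2076: Mon, 2077: Wed, 2078: Thu, 2079: Fri, 2080: Sat, 2081: Mon
Tuesdays: 2054, 2060, 2065, 2071.

4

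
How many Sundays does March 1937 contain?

4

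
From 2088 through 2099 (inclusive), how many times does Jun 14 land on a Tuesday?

Day of week of June 14 in each year:
2088: Mon, 2089: Tue ✓, 2090: Wed, 2091: Thu, 2092: Sat, 2093: Sun, 2094: Mon, 2095: Tue ✓, 2096: Thu, 2097: Fri, 2098: Sat, 2099: Sun
Tuesdays: 2089, 2095.

2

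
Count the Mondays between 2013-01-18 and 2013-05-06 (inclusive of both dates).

16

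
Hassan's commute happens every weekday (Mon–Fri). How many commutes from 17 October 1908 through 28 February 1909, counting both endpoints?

17 October 1908 is a Saturday.
The range spans 135 days (inclusive of both endpoints).
135 = 7 × 19 + 2, so there are 19 full weeks plus 2 extra days.
Each full week contributes 5 weekdays (Mon–Fri): 19 × 5 = 95.
The 2 extra days are Sat, Sun — none qualify.
Total: 95 + 0 = 95.

95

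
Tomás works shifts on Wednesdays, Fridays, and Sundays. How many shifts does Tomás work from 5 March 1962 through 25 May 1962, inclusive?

35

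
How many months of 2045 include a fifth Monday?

4

A month has five Mondays exactly when Monday falls within its first (length − 28) days.
Jan: 31 days, starts Sun → 5 of Sun, Mon, Tue ✓
Feb: 28 days, starts Wed → 5 of (none)
Mar: 31 days, starts Wed → 5 of Wed, Thu, Fri
Apr: 30 days, starts Sat → 5 of Sat, Sun
May: 31 days, starts Mon → 5 of Mon, Tue, Wed ✓
Jun: 30 days, starts Thu → 5 of Thu, Fri
Jul: 31 days, starts Sat → 5 of Sat, Sun, Mon ✓
Aug: 31 days, starts Tue → 5 of Tue, Wed, Thu
Sep: 30 days, starts Fri → 5 of Fri, Sat
Oct: 31 days, starts Sun → 5 of Sun, Mon, Tue ✓
Nov: 30 days, starts Wed → 5 of Wed, Thu
Dec: 31 days, starts Fri → 5 of Fri, Sat, Sun
Months with five Mondays: Jan, May, Jul, Oct.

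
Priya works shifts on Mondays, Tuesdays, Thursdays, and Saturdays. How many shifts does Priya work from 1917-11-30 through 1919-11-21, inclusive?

1917-11-30 is a Friday.
From 1917-11-30 to 1919-11-21 is 722 days inclusive.
722 = 7 × 103 + 1, so there are 103 full weeks plus 1 extra day.
Each full week contributes 4 days from the set (Mon, Tue, Thu, Sat): 103 × 4 = 412.
The 1 extra day is Friday — none qualify.
Total: 412 + 0 = 412.

412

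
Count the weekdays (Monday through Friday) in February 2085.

2085-02-01 is a Thursday.
That's 28 days from start to end, counting both.
28 = 7 × 4, so the span is exactly 4 full weeks.
Each full week contributes 5 weekdays (Mon–Fri): 4 × 5 = 20.
Total: 20.

20 weekdays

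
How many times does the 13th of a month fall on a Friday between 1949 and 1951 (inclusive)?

Friday-the-13ths by year:
1949: May
1950: Jan, Oct
1951: Apr, Jul

5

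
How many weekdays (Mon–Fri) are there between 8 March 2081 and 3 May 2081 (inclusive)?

8 March 2081 is a Saturday.
That's 57 days from start to end, counting both.
57 = 7 × 8 + 1, so there are 8 full weeks plus 1 extra day.
Each full week contributes 5 weekdays (Mon–Fri): 8 × 5 = 40.
The 1 extra day is Sat — none qualify.
Total: 40 + 0 = 40.

40 weekdays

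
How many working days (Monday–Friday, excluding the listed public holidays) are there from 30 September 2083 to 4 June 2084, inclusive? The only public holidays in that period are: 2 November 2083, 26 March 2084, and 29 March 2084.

175

30 September 2083 is a Thursday.
From 30 September 2083 to 4 June 2084 is 249 days inclusive.
249 = 7 × 35 + 4, so there are 35 full weeks plus 4 extra days.
Each full week contributes 5 weekdays (Mon–Fri): 35 × 5 = 175.
The 4 extra days are Thu, Fri, Sat, Sun — 2 of them qualify.
Total: 175 + 2 = 177.
Holidays: 2 November 2083 (Tue); 26 March 2084 (Sun); 29 March 2084 (Wed).
2 of the 3 holidays fall on weekdays; the rest are weekends and were already excluded.
Business days: 177 − 2 = 175.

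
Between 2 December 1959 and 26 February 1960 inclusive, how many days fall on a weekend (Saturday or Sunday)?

24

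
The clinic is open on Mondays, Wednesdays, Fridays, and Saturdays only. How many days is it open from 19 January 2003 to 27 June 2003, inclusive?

91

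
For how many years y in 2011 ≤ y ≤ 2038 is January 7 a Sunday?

4

Day of week of January 7 in each year:
2011: Fri, 2012: Sat, 2013: Mon, 2014: Tue, 2015: Wed, 2016: Thu, 2017: Sat, 2018: Sun ✓, 2019: Mon, 2020: Tue, 2021: Thu, 2022: Fri, 2023: Sat, 2024: Sun ✓, 2025: Tue, 2026: Wed, 2027: Thu, 2028: Fri, 2029: Sun ✓, 2030: Mon, 2031: Tue, 2032: Wed, 2033: Fri, 2034: Sat, 2035: Sun ✓, 2036: Mon, 2037: Wed, 2038: Thu
Sundays: 2018, 2024, 2029, 2035.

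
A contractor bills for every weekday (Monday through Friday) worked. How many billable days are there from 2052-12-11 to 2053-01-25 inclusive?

33

2052-12-11 is a Wednesday.
The range spans 46 days (inclusive of both endpoints).
46 = 7 × 6 + 4, so there are 6 full weeks plus 4 extra days.
Each full week contributes 5 weekdays (Mon–Fri): 6 × 5 = 30.
The 4 extra days are Wednesday, Thursday, Friday, Saturday — 3 of them qualify.
Total: 30 + 3 = 33.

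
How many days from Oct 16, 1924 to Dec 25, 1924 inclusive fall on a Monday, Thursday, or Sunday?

Oct 16, 1924 is a Thursday.
That's 71 days from start to end, counting both.
71 = 7 × 10 + 1, so there are 10 full weeks plus 1 extra day.
Each full week contributes 3 days from the set (Mon, Thu, Sun): 10 × 3 = 30.
The 1 extra day is Thu — 1 of them qualifies.
Total: 30 + 1 = 31.

31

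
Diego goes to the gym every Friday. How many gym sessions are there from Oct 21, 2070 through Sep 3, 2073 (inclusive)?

Oct 21, 2070 is a Tuesday.
That's 1049 days from start to end, counting both.
1049 = 7 × 149 + 6, so there are 149 full weeks plus 6 extra days.
Each full week contributes one Friday: 149 so far.
The 6 extra days are Tue, Wed, Thu, Fri, Sat, Sun — 1 of them qualifies.
Total: 149 + 1 = 150.

150 Fridays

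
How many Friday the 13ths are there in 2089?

The 13th falls on a Friday when the month's 13th has weekday Fri.
Jan 13 is Thu; Feb 13 is Sun; Mar 13 is Sun; Apr 13 is Wed; May 13 is Fri ✓; Jun 13 is Mon; Jul 13 is Wed; Aug 13 is Sat; Sep 13 is Tue; Oct 13 is Thu; Nov 13 is Sun; Dec 13 is Tue.
Friday the 13ths: May.

1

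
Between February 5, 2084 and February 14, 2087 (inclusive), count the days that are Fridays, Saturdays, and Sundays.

474

February 5, 2084 is a Saturday.
The range spans 1106 days (inclusive of both endpoints).
1106 = 7 × 158, so the span is exactly 158 full weeks.
Each full week contributes 3 days from the set (Fri, Sat, Sun): 158 × 3 = 474.
Total: 474.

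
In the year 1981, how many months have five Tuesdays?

A month has five Tuesdays exactly when Tuesday falls within its first (length − 28) days.
Jan: 31 days, starts Thu → 5 of Thu, Fri, Sat
Feb: 28 days, starts Sun → 5 of (none)
Mar: 31 days, starts Sun → 5 of Sun, Mon, Tue ✓
Apr: 30 days, starts Wed → 5 of Wed, Thu
May: 31 days, starts Fri → 5 of Fri, Sat, Sun
Jun: 30 days, starts Mon → 5 of Mon, Tue ✓
Jul: 31 days, starts Wed → 5 of Wed, Thu, Fri
Aug: 31 days, starts Sat → 5 of Sat, Sun, Mon
Sep: 30 days, starts Tue → 5 of Tue, Wed ✓
Oct: 31 days, starts Thu → 5 of Thu, Fri, Sat
Nov: 30 days, starts Sun → 5 of Sun, Mon
Dec: 31 days, starts Tue → 5 of Tue, Wed, Thu ✓
Months with five Tuesdays: Mar, Jun, Sep, Dec.

4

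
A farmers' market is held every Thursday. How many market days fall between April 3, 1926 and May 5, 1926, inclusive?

4

April 3, 1926 is a Saturday.
From April 3, 1926 to May 5, 1926 is 33 days inclusive.
33 = 7 × 4 + 5, so there are 4 full weeks plus 5 extra days.
Each full week contributes one Thursday: 4 so far.
The 5 extra days are Saturday, Sunday, Monday, Tuesday, Wednesday — none qualify.
Total: 4 + 0 = 4.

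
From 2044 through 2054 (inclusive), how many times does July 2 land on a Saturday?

2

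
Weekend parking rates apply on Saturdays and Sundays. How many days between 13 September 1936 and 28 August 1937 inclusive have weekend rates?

100

13 September 1936 is a Sunday.
From 13 September 1936 to 28 August 1937 is 350 days inclusive.
350 = 7 × 50, so the span is exactly 50 full weeks.
Each full week contributes 2 weekend days (Sat, Sun): 50 × 2 = 100.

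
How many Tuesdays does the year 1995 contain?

52

1995-01-01 is a Sunday.
That's 365 days from start to end, counting both.
365 = 7 × 52 + 1, so there are 52 full weeks plus 1 extra day.
Each full week contributes one Tuesday: 52 so far.
The 1 extra day is Sun — none qualify.
Total: 52 + 0 = 52.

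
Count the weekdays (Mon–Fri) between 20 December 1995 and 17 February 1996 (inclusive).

43 weekdays

20 December 1995 is a Wednesday.
From 20 December 1995 to 17 February 1996 is 60 days inclusive.
60 = 7 × 8 + 4, so there are 8 full weeks plus 4 extra days.
Each full week contributes 5 weekdays (Mon–Fri): 8 × 5 = 40.
The 4 extra days are Wednesday, Thursday, Friday, Saturday — 3 of them qualify.
Total: 40 + 3 = 43.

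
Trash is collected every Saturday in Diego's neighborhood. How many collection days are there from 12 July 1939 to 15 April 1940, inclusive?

12 July 1939 is a Wednesday.
The range spans 279 days (inclusive of both endpoints).
279 = 7 × 39 + 6, so there are 39 full weeks plus 6 extra days.
Each full week contributes one Saturday: 39 so far.
The 6 extra days are Wed, Thu, Fri, Sat, Sun, Mon — 1 of them qualifies.
Total: 39 + 1 = 40.

40 Saturdays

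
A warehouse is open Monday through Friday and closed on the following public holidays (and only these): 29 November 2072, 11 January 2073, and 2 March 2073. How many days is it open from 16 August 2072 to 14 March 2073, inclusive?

148 business days

16 August 2072 is a Tuesday.
That's 211 days from start to end, counting both.
211 = 7 × 30 + 1, so there are 30 full weeks plus 1 extra day.
Each full week contributes 5 weekdays (Mon–Fri): 30 × 5 = 150.
The 1 extra day is Tue — 1 of them qualifies.
Total: 150 + 1 = 151.
Holidays: 29 November 2072 (Tue); 11 January 2073 (Wed); 2 March 2073 (Thu).
All 3 holidays fall on weekdays, so subtract 3.
Business days: 151 − 3 = 148.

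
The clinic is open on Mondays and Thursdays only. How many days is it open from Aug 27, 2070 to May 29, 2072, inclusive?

183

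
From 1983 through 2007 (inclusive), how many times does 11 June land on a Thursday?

Day of week of June 11 in each year:
1983: Sat, 1984: Mon, 1985: Tue, 1986: Wed, 1987: Thu ✓, 1988: Sat, 1989: Sun, 1990: Mon, 1991: Tue, 1992: Thu ✓, 1993: Fri, 1994: Sat, 1995: Sun, 1996: Tue, 1997: Wed, 1998: Thu ✓, 1999: Fri, 2000: Sun, 2001: Mon, 2002: Tue, 2003: Wed, 2004: Fri, 2005: Sat, 2006: Sun, 2007: Mon
Thursdays: 1987, 1992, 1998.

3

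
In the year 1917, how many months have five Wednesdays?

A month has five Wednesdays exactly when Wednesday falls within its first (length − 28) days.
Jan: 31 days, starts Mon → 5 of Mon, Tue, Wed ✓
Feb: 28 days, starts Thu → 5 of (none)
Mar: 31 days, starts Thu → 5 of Thu, Fri, Sat
Apr: 30 days, starts Sun → 5 of Sun, Mon
May: 31 days, starts Tue → 5 of Tue, Wed, Thu ✓
Jun: 30 days, starts Fri → 5 of Fri, Sat
Jul: 31 days, starts Sun → 5 of Sun, Mon, Tue
Aug: 31 days, starts Wed → 5 of Wed, Thu, Fri ✓
Sep: 30 days, starts Sat → 5 of Sat, Sun
Oct: 31 days, starts Mon → 5 of Mon, Tue, Wed ✓
Nov: 30 days, starts Thu → 5 of Thu, Fri
Dec: 31 days, starts Sat → 5 of Sat, Sun, Mon
Months with five Wednesdays: Jan, May, Aug, Oct.

4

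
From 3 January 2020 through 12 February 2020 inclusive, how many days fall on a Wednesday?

6

3 January 2020 is a Friday.
The range spans 41 days (inclusive of both endpoints).
41 = 7 × 5 + 6, so there are 5 full weeks plus 6 extra days.
Each full week contributes one Wednesday: 5 so far.
The 6 extra days are Friday, Saturday, Sunday, Monday, Tuesday, Wednesday — 1 of them qualifies.
Total: 5 + 1 = 6.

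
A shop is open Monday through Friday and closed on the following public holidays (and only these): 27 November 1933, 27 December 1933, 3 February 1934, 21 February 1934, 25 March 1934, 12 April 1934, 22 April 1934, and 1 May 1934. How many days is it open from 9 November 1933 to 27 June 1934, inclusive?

160 working days

9 November 1933 is a Thursday.
That's 231 days from start to end, counting both.
231 = 7 × 33, so the span is exactly 33 full weeks.
Each full week contributes 5 weekdays (Mon–Fri): 33 × 5 = 165.
Total: 165.
Holidays: 27 November 1933 (Mon); 27 December 1933 (Wed); 3 February 1934 (Sat); 21 February 1934 (Wed); 25 March 1934 (Sun); 12 April 1934 (Thu); 22 April 1934 (Sun); 1 May 1934 (Tue).
5 of the 8 holidays fall on weekdays; the rest are weekends and were already excluded.
Business days: 165 − 5 = 160.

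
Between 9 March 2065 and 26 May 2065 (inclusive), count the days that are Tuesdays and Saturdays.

9 March 2065 is a Monday.
From 9 March 2065 to 26 May 2065 is 79 days inclusive.
79 = 7 × 11 + 2, so there are 11 full weeks plus 2 extra days.
Each full week contributes 2 days from the set (Tue, Sat): 11 × 2 = 22.
The 2 extra days are Monday, Tuesday — 1 of them qualifies.
Total: 22 + 1 = 23.

23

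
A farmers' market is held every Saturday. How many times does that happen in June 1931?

4

1931-06-01 is a Monday.
From 1931-06-01 to 1931-06-30 is 30 days inclusive.
30 = 7 × 4 + 2, so there are 4 full weeks plus 2 extra days.
Each full week contributes one Saturday: 4 so far.
The 2 extra days are Monday, Tuesday — none qualify.
Total: 4 + 0 = 4.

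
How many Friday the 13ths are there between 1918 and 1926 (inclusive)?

15

Friday-the-13ths by year:
1918: Sep, Dec
1919: Jun
1920: Feb, Aug
1921: May
1922: Jan, Oct
1923: Apr, Jul
1924: Jun
1925: Feb, Mar, Nov
1926: Aug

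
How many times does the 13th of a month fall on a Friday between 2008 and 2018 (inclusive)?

20

Friday-the-13ths by year:
2008: Jun
2009: Feb, Mar, Nov
2010: Aug
2011: May
2012: Jan, Apr, Jul
2013: Sep, Dec
2014: Jun
2015: Feb, Mar, Nov
2016: May
2017: Jan, Oct
2018: Apr, Jul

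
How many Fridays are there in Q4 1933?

Oct 1, 1933 is a Sunday.
The range spans 92 days (inclusive of both endpoints).
92 = 7 × 13 + 1, so there are 13 full weeks plus 1 extra day.
Each full week contributes one Friday: 13 so far.
The 1 extra day is Sun — none qualify.
Total: 13 + 0 = 13.

13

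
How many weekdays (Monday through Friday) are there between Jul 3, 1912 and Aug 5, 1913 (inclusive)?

Jul 3, 1912 is a Wednesday.
The range spans 399 days (inclusive of both endpoints).
399 = 7 × 57, so the span is exactly 57 full weeks.
Each full week contributes 5 weekdays (Mon–Fri): 57 × 5 = 285.

285 weekdays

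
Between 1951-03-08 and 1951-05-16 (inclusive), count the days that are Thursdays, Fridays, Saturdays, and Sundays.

40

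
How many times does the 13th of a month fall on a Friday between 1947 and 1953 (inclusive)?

12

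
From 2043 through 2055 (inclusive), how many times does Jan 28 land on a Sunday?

Day of week of January 28 in each year:
2043: Wed, 2044: Thu, 2045: Sat, 2046: Sun ✓, 2047: Mon, 2048: Tue, 2049: Thu, 2050: Fri, 2051: Sat, 2052: Sun ✓, 2053: Tue, 2054: Wed, 2055: Thu
Sundays: 2046, 2052.

2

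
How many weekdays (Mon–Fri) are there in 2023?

260 weekdays

1 January 2023 is a Sunday.
From 1 January 2023 to 31 December 2023 is 365 days inclusive.
365 = 7 × 52 + 1, so there are 52 full weeks plus 1 extra day.
Each full week contributes 5 weekdays (Mon–Fri): 52 × 5 = 260.
The 1 extra day is Sunday — none qualify.
Total: 260 + 0 = 260.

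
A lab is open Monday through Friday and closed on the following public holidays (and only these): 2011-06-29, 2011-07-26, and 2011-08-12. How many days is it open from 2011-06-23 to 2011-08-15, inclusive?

2011-06-23 is a Thursday.
From 2011-06-23 to 2011-08-15 is 54 days inclusive.
54 = 7 × 7 + 5, so there are 7 full weeks plus 5 extra days.
Each full week contributes 5 weekdays (Mon–Fri): 7 × 5 = 35.
The 5 extra days are Thursday, Friday, Saturday, Sunday, Monday — 3 of them qualify.
Total: 35 + 3 = 38.
Holidays: 2011-06-29 (Wed); 2011-07-26 (Tue); 2011-08-12 (Fri).
All 3 holidays fall on weekdays, so subtract 3.
Business days: 38 − 3 = 35.

35 business days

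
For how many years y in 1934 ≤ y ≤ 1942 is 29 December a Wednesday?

Day of week of December 29 in each year:
1934: Sat, 1935: Sun, 1936: Tue, 1937: Wed ✓, 1938: Thu, 1939: Fri, 1940: Sun, 1941: Mon, 1942: Tue
Wednesdays: 1937.

1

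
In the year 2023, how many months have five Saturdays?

4

A month has five Saturdays exactly when Saturday falls within its first (length − 28) days.
Jan: 31 days, starts Sun → 5 of Sun, Mon, Tue
Feb: 28 days, starts Wed → 5 of (none)
Mar: 31 days, starts Wed → 5 of Wed, Thu, Fri
Apr: 30 days, starts Sat → 5 of Sat, Sun ✓
May: 31 days, starts Mon → 5 of Mon, Tue, Wed
Jun: 30 days, starts Thu → 5 of Thu, Fri
Jul: 31 days, starts Sat → 5 of Sat, Sun, Mon ✓
Aug: 31 days, starts Tue → 5 of Tue, Wed, Thu
Sep: 30 days, starts Fri → 5 of Fri, Sat ✓
Oct: 31 days, starts Sun → 5 of Sun, Mon, Tue
Nov: 30 days, starts Wed → 5 of Wed, Thu
Dec: 31 days, starts Fri → 5 of Fri, Sat, Sun ✓
Months with five Saturdays: Apr, Jul, Sep, Dec.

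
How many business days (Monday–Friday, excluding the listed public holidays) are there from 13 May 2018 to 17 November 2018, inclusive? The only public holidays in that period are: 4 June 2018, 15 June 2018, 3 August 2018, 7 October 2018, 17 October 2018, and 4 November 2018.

13 May 2018 is a Sunday.
That's 189 days from start to end, counting both.
189 = 7 × 27, so the span is exactly 27 full weeks.
Each full week contributes 5 weekdays (Mon–Fri): 27 × 5 = 135.
Holidays: 4 June 2018 (Mon); 15 June 2018 (Fri); 3 August 2018 (Fri); 7 October 2018 (Sun); 17 October 2018 (Wed); 4 November 2018 (Sun).
4 of the 6 holidays fall on weekdays; the rest are weekends and were already excluded.
Business days: 135 − 4 = 131.

131 business days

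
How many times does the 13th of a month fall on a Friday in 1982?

1

The 13th falls on a Friday when the month's 13th has weekday Fri.
Jan 13 is Wed; Feb 13 is Sat; Mar 13 is Sat; Apr 13 is Tue; May 13 is Thu; Jun 13 is Sun; Jul 13 is Tue; Aug 13 is Fri ✓; Sep 13 is Mon; Oct 13 is Wed; Nov 13 is Sat; Dec 13 is Mon.
Friday the 13ths: Aug.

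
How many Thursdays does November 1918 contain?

4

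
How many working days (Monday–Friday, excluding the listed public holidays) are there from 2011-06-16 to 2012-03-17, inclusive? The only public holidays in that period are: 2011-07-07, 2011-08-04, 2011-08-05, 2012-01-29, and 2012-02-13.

193

2011-06-16 is a Thursday.
That's 276 days from start to end, counting both.
276 = 7 × 39 + 3, so there are 39 full weeks plus 3 extra days.
Each full week contributes 5 weekdays (Mon–Fri): 39 × 5 = 195.
The 3 extra days are Thu, Fri, Sat — 2 of them qualify.
Total: 195 + 2 = 197.
Holidays: 2011-07-07 (Thu); 2011-08-04 (Thu); 2011-08-05 (Fri); 2012-01-29 (Sun); 2012-02-13 (Mon).
4 of the 5 holidays fall on weekdays; the rest are weekends and were already excluded.
Business days: 197 − 4 = 193.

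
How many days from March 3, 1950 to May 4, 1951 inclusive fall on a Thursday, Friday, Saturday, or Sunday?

245

March 3, 1950 is a Friday.
That's 428 days from start to end, counting both.
428 = 7 × 61 + 1, so there are 61 full weeks plus 1 extra day.
Each full week contributes 4 days from the set (Thu, Fri, Sat, Sun): 61 × 4 = 244.
The 1 extra day is Friday — 1 of them qualifies.
Total: 244 + 1 = 245.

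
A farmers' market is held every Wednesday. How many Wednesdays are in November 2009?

November 1, 2009 is a Sunday.
The range spans 30 days (inclusive of both endpoints).
30 = 7 × 4 + 2, so there are 4 full weeks plus 2 extra days.
Each full week contributes one Wednesday: 4 so far.
The 2 extra days are Sunday, Monday — none qualify.
Total: 4 + 0 = 4.

4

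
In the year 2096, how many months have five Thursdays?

A month has five Thursdays exactly when Thursday falls within its first (length − 28) days.
Jan: 31 days, starts Sun → 5 of Sun, Mon, Tue
Feb: 29 days, starts Wed → 5 of Wed
Mar: 31 days, starts Thu → 5 of Thu, Fri, Sat ✓
Apr: 30 days, starts Sun → 5 of Sun, Mon
May: 31 days, starts Tue → 5 of Tue, Wed, Thu ✓
Jun: 30 days, starts Fri → 5 of Fri, Sat
Jul: 31 days, starts Sun → 5 of Sun, Mon, Tue
Aug: 31 days, starts Wed → 5 of Wed, Thu, Fri ✓
Sep: 30 days, starts Sat → 5 of Sat, Sun
Oct: 31 days, starts Mon → 5 of Mon, Tue, Wed
Nov: 30 days, starts Thu → 5 of Thu, Fri ✓
Dec: 31 days, starts Sat → 5 of Sat, Sun, Mon
Months with five Thursdays: Mar, May, Aug, Nov.

4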